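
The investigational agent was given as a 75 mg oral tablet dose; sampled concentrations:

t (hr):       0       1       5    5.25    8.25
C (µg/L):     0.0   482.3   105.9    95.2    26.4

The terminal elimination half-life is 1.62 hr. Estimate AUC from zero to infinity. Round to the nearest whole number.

Trapezoidal AUC_0→8.25:
  [0→1]: (0.0+482.3)/2 × 1 = 241.15
  [1→5]: (482.3+105.9)/2 × 4 = 1176.4
  [5→5.25]: (105.9+95.2)/2 × 0.25 = 25.1375
  [5.25→8.25]: (95.2+26.4)/2 × 3 = 182.4
  Sum = 1625.0875 µg/L·hr
k_e = ln2 / t½ = 0.693147 / 1.62 = 0.4279 hr^-1
Extrapolated tail: C_last / k_e = 26.4 / 0.4279 = 61.697
AUC_0→∞ = 1625.0875 + 61.697 = 1686.7845 µg/L·hr

AUC = 1687 µg/L·hr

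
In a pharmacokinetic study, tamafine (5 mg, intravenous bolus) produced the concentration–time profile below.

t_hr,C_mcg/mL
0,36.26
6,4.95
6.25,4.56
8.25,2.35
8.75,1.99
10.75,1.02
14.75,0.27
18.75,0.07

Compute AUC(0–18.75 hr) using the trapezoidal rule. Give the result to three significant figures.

Trapezoidal AUC_0→18.75:
  [0→6]: (36.26+4.95)/2 × 6 = 123.63
  [6→6.25]: (4.95+4.56)/2 × 0.25 = 1.18875
  [6.25→8.25]: (4.56+2.35)/2 × 2 = 6.91
  [8.25→8.75]: (2.35+1.99)/2 × 0.5 = 1.085
  [8.75→10.75]: (1.99+1.02)/2 × 2 = 3.01
  [10.75→14.75]: (1.02+0.27)/2 × 4 = 2.58
  [14.75→18.75]: (0.27+0.07)/2 × 4 = 0.68
  Sum = 139.08375 mcg/mL·hr

AUC = 139 mcg/mL·hr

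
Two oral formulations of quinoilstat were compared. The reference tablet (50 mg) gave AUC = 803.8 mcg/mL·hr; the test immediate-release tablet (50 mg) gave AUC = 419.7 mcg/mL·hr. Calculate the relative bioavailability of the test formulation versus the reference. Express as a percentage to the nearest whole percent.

F_rel = (AUC_test/D_test) / (AUC_ref/D_ref)
      = (419.7/50) / (803.8/50)
      = 8.394 / 16.076 = 0.5221 = 52.21%

F_rel = 52%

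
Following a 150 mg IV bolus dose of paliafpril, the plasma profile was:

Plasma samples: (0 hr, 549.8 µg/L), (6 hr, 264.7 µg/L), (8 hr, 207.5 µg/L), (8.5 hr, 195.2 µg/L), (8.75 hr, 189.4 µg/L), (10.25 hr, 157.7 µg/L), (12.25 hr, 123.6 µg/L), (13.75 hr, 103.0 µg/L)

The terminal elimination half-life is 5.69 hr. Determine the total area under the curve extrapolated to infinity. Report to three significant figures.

AUC = 4620 µg/L·hr

Trapezoidal AUC_0→13.75:
  [0→6]: (549.8+264.7)/2 × 6 = 2443.5
  [6→8]: (264.7+207.5)/2 × 2 = 472.2
  [8→8.5]: (207.5+195.2)/2 × 0.5 = 100.675
  [8.5→8.75]: (195.2+189.4)/2 × 0.25 = 48.075
  [8.75→10.25]: (189.4+157.7)/2 × 1.5 = 260.325
  [10.25→12.25]: (157.7+123.6)/2 × 2 = 281.3
  [12.25→13.75]: (123.6+103.0)/2 × 1.5 = 169.95
  Sum = 3776.025 µg/L·hr
k_e = ln2 / t½ = 0.693147 / 5.69 = 0.1218 hr^-1
Extrapolated tail: C_last / k_e = 103.0 / 0.1218 = 845.649
AUC_0→∞ = 3776.025 + 845.649 = 4621.674 µg/L·hr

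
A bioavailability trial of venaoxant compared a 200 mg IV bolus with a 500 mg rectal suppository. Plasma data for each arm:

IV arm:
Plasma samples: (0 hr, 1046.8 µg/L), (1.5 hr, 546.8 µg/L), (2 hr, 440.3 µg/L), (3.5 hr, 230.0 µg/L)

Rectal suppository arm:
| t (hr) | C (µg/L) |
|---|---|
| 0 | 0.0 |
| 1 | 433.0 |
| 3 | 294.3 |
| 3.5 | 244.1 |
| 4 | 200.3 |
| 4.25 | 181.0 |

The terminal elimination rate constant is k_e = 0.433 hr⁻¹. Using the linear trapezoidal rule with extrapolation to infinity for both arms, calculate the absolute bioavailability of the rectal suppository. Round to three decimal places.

Trapezoidal AUC_0→3.5 (IV):
  [0→1.5]: (1046.8+546.8)/2 × 1.5 = 1195.2
  [1.5→2]: (546.8+440.3)/2 × 0.5 = 246.775
  [2→3.5]: (440.3+230.0)/2 × 1.5 = 502.725
  Sum = 1944.7 µg/L·hr
IV tail: 230.0/0.433 = 531.178; AUC_iv,0→∞ = 1944.7 + 531.178 = 2475.878 µg/L·hr
Trapezoidal AUC_0→4.25 (rectal suppository):
  [0→1]: (0.0+433.0)/2 × 1 = 216.5
  [1→3]: (433.0+294.3)/2 × 2 = 727.3
  [3→3.5]: (294.3+244.1)/2 × 0.5 = 134.6
  [3.5→4]: (244.1+200.3)/2 × 0.5 = 111.1
  [4→4.25]: (200.3+181.0)/2 × 0.25 = 47.6625
  Sum = 1237.1625 µg/L·hr
rectal suppository tail: 181.0/0.433 = 418.014; AUC_ev,0→∞ = 1237.1625 + 418.014 = 1655.1765 µg/L·hr
F = (AUC_ev/D_ev)/(AUC_iv/D_iv) = (1655.1765/500)/(2475.878/200) = 3.310353/12.37939 = 0.2674

F = 0.267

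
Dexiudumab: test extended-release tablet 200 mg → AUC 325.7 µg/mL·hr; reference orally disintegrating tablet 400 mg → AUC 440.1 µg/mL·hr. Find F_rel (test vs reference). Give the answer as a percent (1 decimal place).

F_rel = 148.0%

F_rel = (AUC_test/D_test) / (AUC_ref/D_ref)
      = (325.7/200) / (440.1/400)
      = 1.6285 / 1.10025 = 1.4801 = 148.01%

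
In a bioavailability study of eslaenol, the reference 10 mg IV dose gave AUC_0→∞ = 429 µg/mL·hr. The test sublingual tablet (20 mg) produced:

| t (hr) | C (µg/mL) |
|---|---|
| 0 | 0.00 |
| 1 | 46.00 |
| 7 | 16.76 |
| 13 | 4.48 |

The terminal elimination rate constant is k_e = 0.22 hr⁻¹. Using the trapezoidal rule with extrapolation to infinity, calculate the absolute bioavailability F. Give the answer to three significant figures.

F = 0.344

Trapezoidal AUC_0→13 (sublingual tablet):
  [0→1]: (0.00+46.00)/2 × 1 = 23.0
  [1→7]: (46.00+16.76)/2 × 6 = 188.28
  [7→13]: (16.76+4.48)/2 × 6 = 63.72
  Sum = 275.0 µg/mL·hr
Tail: C_last/k_e = 4.48/0.22 = 20.364
AUC_0→∞ (sublingual tablet) = 275.0 + 20.364 = 295.364 µg/mL·hr
F = (AUC_ev/D_ev)/(AUC_iv/D_iv) = (295.364/20)/(429/10) = 14.7682/42.9 = 0.3442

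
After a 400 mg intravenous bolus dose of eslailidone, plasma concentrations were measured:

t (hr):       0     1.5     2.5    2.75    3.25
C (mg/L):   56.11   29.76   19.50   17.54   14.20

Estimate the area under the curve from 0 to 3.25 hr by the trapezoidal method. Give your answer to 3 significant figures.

Trapezoidal AUC_0→3.25:
  [0→1.5]: (56.11+29.76)/2 × 1.5 = 64.4025
  [1.5→2.5]: (29.76+19.50)/2 × 1 = 24.63
  [2.5→2.75]: (19.50+17.54)/2 × 0.25 = 4.63
  [2.75→3.25]: (17.54+14.20)/2 × 0.5 = 7.935
  Sum = 101.5975 mg/L·hr

AUC = 102 mg/L·hr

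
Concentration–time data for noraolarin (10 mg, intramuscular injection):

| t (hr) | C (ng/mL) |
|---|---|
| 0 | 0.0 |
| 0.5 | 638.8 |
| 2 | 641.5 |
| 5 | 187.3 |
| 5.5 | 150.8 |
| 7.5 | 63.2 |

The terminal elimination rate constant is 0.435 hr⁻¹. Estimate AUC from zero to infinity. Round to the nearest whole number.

Trapezoidal AUC_0→7.5:
  [0→0.5]: (0.0+638.8)/2 × 0.5 = 159.7
  [0.5→2]: (638.8+641.5)/2 × 1.5 = 960.225
  [2→5]: (641.5+187.3)/2 × 3 = 1243.2
  [5→5.5]: (187.3+150.8)/2 × 0.5 = 84.525
  [5.5→7.5]: (150.8+63.2)/2 × 2 = 214.0
  Sum = 2661.65 ng/mL·hr
Extrapolated tail: C_last / k_e = 63.2 / 0.435 = 145.287
AUC_0→∞ = 2661.65 + 145.287 = 2806.937 ng/mL·hr

AUC = 2807 ng/mL·hr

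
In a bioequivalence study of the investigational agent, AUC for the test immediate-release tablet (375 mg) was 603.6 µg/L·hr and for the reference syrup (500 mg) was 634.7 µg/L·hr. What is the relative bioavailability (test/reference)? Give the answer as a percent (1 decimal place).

F_rel = (AUC_test/D_test) / (AUC_ref/D_ref)
      = (603.6/375) / (634.7/500)
      = 1.6096 / 1.2694 = 1.2680 = 126.80%

F_rel = 126.8%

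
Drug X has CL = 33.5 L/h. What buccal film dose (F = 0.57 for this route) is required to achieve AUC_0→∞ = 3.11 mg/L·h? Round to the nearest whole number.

Dose = CL × AUC_0→∞ / F
     = 33.5 × 3.11 / 0.57 = 182.781 mg

Dose = 183 mg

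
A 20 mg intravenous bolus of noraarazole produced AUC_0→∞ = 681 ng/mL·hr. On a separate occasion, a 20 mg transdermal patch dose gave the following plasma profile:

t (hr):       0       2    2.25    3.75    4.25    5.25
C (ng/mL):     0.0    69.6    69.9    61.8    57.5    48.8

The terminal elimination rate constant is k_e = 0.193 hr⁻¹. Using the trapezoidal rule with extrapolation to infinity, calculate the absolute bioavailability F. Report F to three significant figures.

Trapezoidal AUC_0→5.25 (transdermal patch):
  [0→2]: (0.0+69.6)/2 × 2 = 69.6
  [2→2.25]: (69.6+69.9)/2 × 0.25 = 17.4375
  [2.25→3.75]: (69.9+61.8)/2 × 1.5 = 98.775
  [3.75→4.25]: (61.8+57.5)/2 × 0.5 = 29.825
  [4.25→5.25]: (57.5+48.8)/2 × 1 = 53.15
  Sum = 268.7875 ng/mL·hr
Tail: C_last/k_e = 48.8/0.193 = 252.850
AUC_0→∞ (transdermal patch) = 268.7875 + 252.850 = 521.6375 ng/mL·hr
F = (AUC_ev/D_ev)/(AUC_iv/D_iv) = (521.6375/20)/(681/20) = 26.081875/34.05 = 0.7660

F = 0.766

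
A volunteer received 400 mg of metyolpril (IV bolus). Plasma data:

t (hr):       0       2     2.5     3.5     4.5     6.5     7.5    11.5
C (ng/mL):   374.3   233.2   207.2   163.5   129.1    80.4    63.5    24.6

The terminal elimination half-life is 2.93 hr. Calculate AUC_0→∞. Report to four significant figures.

Trapezoidal AUC_0→11.5:
  [0→2]: (374.3+233.2)/2 × 2 = 607.5
  [2→2.5]: (233.2+207.2)/2 × 0.5 = 110.1
  [2.5→3.5]: (207.2+163.5)/2 × 1 = 185.35
  [3.5→4.5]: (163.5+129.1)/2 × 1 = 146.3
  [4.5→6.5]: (129.1+80.4)/2 × 2 = 209.5
  [6.5→7.5]: (80.4+63.5)/2 × 1 = 71.95
  [7.5→11.5]: (63.5+24.6)/2 × 4 = 176.2
  Sum = 1506.9 ng/mL·hr
k_e = ln2 / t½ = 0.693147 / 2.93 = 0.2366 hr^-1
Extrapolated tail: C_last / k_e = 24.6 / 0.2366 = 103.973
AUC_0→∞ = 1506.9 + 103.973 = 1610.873 ng/mL·hr

AUC = 1611 ng/mL·hr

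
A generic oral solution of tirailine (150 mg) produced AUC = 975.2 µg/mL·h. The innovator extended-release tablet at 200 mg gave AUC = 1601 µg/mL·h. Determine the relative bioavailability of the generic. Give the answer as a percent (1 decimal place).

F_rel = 81.2%

F_rel = (AUC_test/D_test) / (AUC_ref/D_ref)
      = (975.2/150) / (1601/200)
      = 6.50133 / 8.005 = 0.8122 = 81.22%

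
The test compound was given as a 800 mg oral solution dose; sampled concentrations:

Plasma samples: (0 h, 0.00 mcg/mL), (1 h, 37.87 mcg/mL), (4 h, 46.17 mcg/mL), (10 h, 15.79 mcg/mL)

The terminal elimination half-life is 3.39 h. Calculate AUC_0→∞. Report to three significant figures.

AUC = 408 mcg/mL·h

Trapezoidal AUC_0→10:
  [0→1]: (0.00+37.87)/2 × 1 = 18.935
  [1→4]: (37.87+46.17)/2 × 3 = 126.06
  [4→10]: (46.17+15.79)/2 × 6 = 185.88
  Sum = 330.875 mcg/mL·h
k_e = ln2 / t½ = 0.693147 / 3.39 = 0.2045 h^-1
Extrapolated tail: C_last / k_e = 15.79 / 0.2045 = 77.213
AUC_0→∞ = 330.875 + 77.213 = 408.088 mcg/mL·h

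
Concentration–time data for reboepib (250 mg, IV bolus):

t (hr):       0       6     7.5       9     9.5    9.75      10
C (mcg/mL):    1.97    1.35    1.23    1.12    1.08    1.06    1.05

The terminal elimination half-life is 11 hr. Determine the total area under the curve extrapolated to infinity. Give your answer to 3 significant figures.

Trapezoidal AUC_0→10:
  [0→6]: (1.97+1.35)/2 × 6 = 9.96
  [6→7.5]: (1.35+1.23)/2 × 1.5 = 1.935
  [7.5→9]: (1.23+1.12)/2 × 1.5 = 1.7625
  [9→9.5]: (1.12+1.08)/2 × 0.5 = 0.55
  [9.5→9.75]: (1.08+1.06)/2 × 0.25 = 0.2675
  [9.75→10]: (1.06+1.05)/2 × 0.25 = 0.26375
  Sum = 14.73875 mcg/mL·hr
k_e = ln2 / t½ = 0.693147 / 11 = 0.0630 hr^-1
Extrapolated tail: C_last / k_e = 1.05 / 0.063 = 16.667
AUC_0→∞ = 14.73875 + 16.667 = 31.40575 mcg/mL·hr

AUC = 31.4 mcg/mL·hr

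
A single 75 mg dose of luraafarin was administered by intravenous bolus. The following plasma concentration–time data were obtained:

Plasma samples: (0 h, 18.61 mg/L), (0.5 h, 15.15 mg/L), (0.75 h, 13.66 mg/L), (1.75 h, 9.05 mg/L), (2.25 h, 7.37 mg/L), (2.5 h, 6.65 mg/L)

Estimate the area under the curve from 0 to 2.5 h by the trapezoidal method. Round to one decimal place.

Trapezoidal AUC_0→2.5:
  [0→0.5]: (18.61+15.15)/2 × 0.5 = 8.44
  [0.5→0.75]: (15.15+13.66)/2 × 0.25 = 3.60125
  [0.75→1.75]: (13.66+9.05)/2 × 1 = 11.355
  [1.75→2.25]: (9.05+7.37)/2 × 0.5 = 4.105
  [2.25→2.5]: (7.37+6.65)/2 × 0.25 = 1.7525
  Sum = 29.25375 mg/L·h

AUC = 29.3 mg/L·h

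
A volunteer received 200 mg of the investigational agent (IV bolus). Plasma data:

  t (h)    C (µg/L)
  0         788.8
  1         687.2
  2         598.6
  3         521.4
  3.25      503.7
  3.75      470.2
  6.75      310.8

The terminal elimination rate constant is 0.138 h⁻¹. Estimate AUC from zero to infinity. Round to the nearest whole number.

Trapezoidal AUC_0→6.75:
  [0→1]: (788.8+687.2)/2 × 1 = 738.0
  [1→2]: (687.2+598.6)/2 × 1 = 642.9
  [2→3]: (598.6+521.4)/2 × 1 = 560.0
  [3→3.25]: (521.4+503.7)/2 × 0.25 = 128.1375
  [3.25→3.75]: (503.7+470.2)/2 × 0.5 = 243.475
  [3.75→6.75]: (470.2+310.8)/2 × 3 = 1171.5
  Sum = 3484.0125 µg/L·h
Extrapolated tail: C_last / k_e = 310.8 / 0.138 = 2252.174
AUC_0→∞ = 3484.0125 + 2252.174 = 5736.1865 µg/L·h

AUC = 5736 µg/L·h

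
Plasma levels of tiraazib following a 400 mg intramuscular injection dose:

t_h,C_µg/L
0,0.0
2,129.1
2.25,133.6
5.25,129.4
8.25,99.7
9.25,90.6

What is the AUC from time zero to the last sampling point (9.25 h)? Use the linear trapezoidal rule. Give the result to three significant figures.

Trapezoidal AUC_0→9.25:
  [0→2]: (0.0+129.1)/2 × 2 = 129.1
  [2→2.25]: (129.1+133.6)/2 × 0.25 = 32.8375
  [2.25→5.25]: (133.6+129.4)/2 × 3 = 394.5
  [5.25→8.25]: (129.4+99.7)/2 × 3 = 343.65
  [8.25→9.25]: (99.7+90.6)/2 × 1 = 95.15
  Sum = 995.2375 µg/L·h

AUC = 995 µg/L·h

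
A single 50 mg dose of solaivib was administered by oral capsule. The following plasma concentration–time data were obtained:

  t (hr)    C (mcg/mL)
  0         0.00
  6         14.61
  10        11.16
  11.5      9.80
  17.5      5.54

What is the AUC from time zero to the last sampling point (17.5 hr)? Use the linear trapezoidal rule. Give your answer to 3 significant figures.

Trapezoidal AUC_0→17.5:
  [0→6]: (0.00+14.61)/2 × 6 = 43.83
  [6→10]: (14.61+11.16)/2 × 4 = 51.54
  [10→11.5]: (11.16+9.80)/2 × 1.5 = 15.72
  [11.5→17.5]: (9.80+5.54)/2 × 6 = 46.02
  Sum = 157.11 mcg/mL·hr

AUC = 157 mcg/mL·hr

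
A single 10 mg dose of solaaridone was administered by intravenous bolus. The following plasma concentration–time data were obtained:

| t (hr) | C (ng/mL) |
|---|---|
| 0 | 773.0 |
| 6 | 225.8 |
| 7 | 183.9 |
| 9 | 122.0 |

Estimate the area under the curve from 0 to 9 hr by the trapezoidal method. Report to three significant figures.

Trapezoidal AUC_0→9:
  [0→6]: (773.0+225.8)/2 × 6 = 2996.4
  [6→7]: (225.8+183.9)/2 × 1 = 204.85
  [7→9]: (183.9+122.0)/2 × 2 = 305.9
  Sum = 3507.15 ng/mL·hr

AUC = 3510 ng/mL·hr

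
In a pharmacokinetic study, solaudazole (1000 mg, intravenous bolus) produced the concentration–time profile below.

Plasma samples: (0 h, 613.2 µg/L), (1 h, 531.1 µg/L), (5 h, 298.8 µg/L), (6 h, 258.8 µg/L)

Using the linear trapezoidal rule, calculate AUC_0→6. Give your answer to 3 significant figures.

Trapezoidal AUC_0→6:
  [0→1]: (613.2+531.1)/2 × 1 = 572.15
  [1→5]: (531.1+298.8)/2 × 4 = 1659.8
  [5→6]: (298.8+258.8)/2 × 1 = 278.8
  Sum = 2510.75 µg/L·h

AUC = 2510 µg/L·h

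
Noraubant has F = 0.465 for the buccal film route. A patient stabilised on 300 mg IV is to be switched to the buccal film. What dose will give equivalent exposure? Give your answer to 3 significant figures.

D_buccal = 645 mg

For equal systemic exposure: F × D_ev = D_iv
D_ev = D_iv / F = 300 / 0.465 = 645.161 mg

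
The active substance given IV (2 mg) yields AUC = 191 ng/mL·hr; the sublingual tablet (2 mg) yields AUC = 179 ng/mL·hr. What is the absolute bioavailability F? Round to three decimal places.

F = (AUC_ev / D_ev) / (AUC_iv / D_iv)
  = (179/2) / (191/2)
  = 89.5 / 95.5 = 0.9372

F = 0.937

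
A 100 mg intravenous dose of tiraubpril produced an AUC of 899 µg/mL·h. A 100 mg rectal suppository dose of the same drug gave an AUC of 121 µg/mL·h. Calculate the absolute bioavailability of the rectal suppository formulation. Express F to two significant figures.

F = (AUC_ev / D_ev) / (AUC_iv / D_iv)
  = (121/100) / (899/100)
  = 1.21 / 8.99 = 0.1346

F = 0.13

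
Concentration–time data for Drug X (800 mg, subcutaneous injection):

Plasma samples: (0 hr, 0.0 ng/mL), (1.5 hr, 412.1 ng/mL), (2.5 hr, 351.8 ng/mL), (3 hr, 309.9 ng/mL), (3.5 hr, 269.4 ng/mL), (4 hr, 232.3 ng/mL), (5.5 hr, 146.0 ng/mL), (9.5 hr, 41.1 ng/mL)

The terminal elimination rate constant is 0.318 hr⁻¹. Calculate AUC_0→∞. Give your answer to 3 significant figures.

Trapezoidal AUC_0→9.5:
  [0→1.5]: (0.0+412.1)/2 × 1.5 = 309.075
  [1.5→2.5]: (412.1+351.8)/2 × 1 = 381.95
  [2.5→3]: (351.8+309.9)/2 × 0.5 = 165.425
  [3→3.5]: (309.9+269.4)/2 × 0.5 = 144.825
  [3.5→4]: (269.4+232.3)/2 × 0.5 = 125.425
  [4→5.5]: (232.3+146.0)/2 × 1.5 = 283.725
  [5.5→9.5]: (146.0+41.1)/2 × 4 = 374.2
  Sum = 1784.625 ng/mL·hr
Extrapolated tail: C_last / k_e = 41.1 / 0.318 = 129.245
AUC_0→∞ = 1784.625 + 129.245 = 1913.87 ng/mL·hr

AUC = 1910 ng/mL·hr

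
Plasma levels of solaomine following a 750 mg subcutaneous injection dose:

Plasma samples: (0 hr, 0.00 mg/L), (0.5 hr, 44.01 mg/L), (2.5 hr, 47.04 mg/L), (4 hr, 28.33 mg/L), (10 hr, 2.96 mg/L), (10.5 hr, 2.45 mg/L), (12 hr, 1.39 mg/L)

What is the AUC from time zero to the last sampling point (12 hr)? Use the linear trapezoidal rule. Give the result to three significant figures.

Trapezoidal AUC_0→12:
  [0→0.5]: (0.00+44.01)/2 × 0.5 = 11.0025
  [0.5→2.5]: (44.01+47.04)/2 × 2 = 91.05
  [2.5→4]: (47.04+28.33)/2 × 1.5 = 56.5275
  [4→10]: (28.33+2.96)/2 × 6 = 93.87
  [10→10.5]: (2.96+2.45)/2 × 0.5 = 1.3525
  [10.5→12]: (2.45+1.39)/2 × 1.5 = 2.88
  Sum = 256.6825 mg/L·hr

AUC = 257 mg/L·hr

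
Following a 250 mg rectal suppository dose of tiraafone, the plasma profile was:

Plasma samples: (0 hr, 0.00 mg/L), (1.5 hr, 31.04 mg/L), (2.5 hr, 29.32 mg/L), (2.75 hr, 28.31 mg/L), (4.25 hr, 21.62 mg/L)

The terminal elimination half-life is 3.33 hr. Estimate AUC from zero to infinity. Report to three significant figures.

Trapezoidal AUC_0→4.25:
  [0→1.5]: (0.00+31.04)/2 × 1.5 = 23.28
  [1.5→2.5]: (31.04+29.32)/2 × 1 = 30.18
  [2.5→2.75]: (29.32+28.31)/2 × 0.25 = 7.20375
  [2.75→4.25]: (28.31+21.62)/2 × 1.5 = 37.4475
  Sum = 98.11125 mg/L·hr
k_e = ln2 / t½ = 0.693147 / 3.33 = 0.2082 hr^-1
Extrapolated tail: C_last / k_e = 21.62 / 0.2082 = 103.842
AUC_0→∞ = 98.11125 + 103.842 = 201.95325 mg/L·hr

AUC = 202 mg/L·hr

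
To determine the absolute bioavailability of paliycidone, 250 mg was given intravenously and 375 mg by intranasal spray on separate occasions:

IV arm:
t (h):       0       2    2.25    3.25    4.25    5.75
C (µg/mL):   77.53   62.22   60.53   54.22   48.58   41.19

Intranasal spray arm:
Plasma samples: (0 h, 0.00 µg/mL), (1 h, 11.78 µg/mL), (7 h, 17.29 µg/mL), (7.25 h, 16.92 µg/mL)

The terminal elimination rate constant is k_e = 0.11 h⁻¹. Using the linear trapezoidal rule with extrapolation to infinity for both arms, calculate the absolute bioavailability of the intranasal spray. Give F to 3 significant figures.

Trapezoidal AUC_0→5.75 (IV):
  [0→2]: (77.53+62.22)/2 × 2 = 139.75
  [2→2.25]: (62.22+60.53)/2 × 0.25 = 15.34375
  [2.25→3.25]: (60.53+54.22)/2 × 1 = 57.375
  [3.25→4.25]: (54.22+48.58)/2 × 1 = 51.4
  [4.25→5.75]: (48.58+41.19)/2 × 1.5 = 67.3275
  Sum = 331.19625 µg/mL·h
IV tail: 41.19/0.11 = 374.455; AUC_iv,0→∞ = 331.19625 + 374.455 = 705.65125 µg/mL·h
Trapezoidal AUC_0→7.25 (intranasal spray):
  [0→1]: (0.00+11.78)/2 × 1 = 5.89
  [1→7]: (11.78+17.29)/2 × 6 = 87.21
  [7→7.25]: (17.29+16.92)/2 × 0.25 = 4.27625
  Sum = 97.37625 µg/mL·h
intranasal spray tail: 16.92/0.11 = 153.818; AUC_ev,0→∞ = 97.37625 + 153.818 = 251.19425 µg/mL·h
F = (AUC_ev/D_ev)/(AUC_iv/D_iv) = (251.19425/375)/(705.65125/250) = 0.669851/2.822605 = 0.2373

F = 0.237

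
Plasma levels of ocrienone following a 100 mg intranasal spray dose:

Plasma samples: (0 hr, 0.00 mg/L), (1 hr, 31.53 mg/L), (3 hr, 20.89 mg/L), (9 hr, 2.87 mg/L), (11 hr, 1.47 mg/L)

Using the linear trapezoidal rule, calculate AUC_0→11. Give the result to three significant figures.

Trapezoidal AUC_0→11:
  [0→1]: (0.00+31.53)/2 × 1 = 15.765
  [1→3]: (31.53+20.89)/2 × 2 = 52.42
  [3→9]: (20.89+2.87)/2 × 6 = 71.28
  [9→11]: (2.87+1.47)/2 × 2 = 4.34
  Sum = 143.805 mg/L·hr

AUC = 144 mg/L·hr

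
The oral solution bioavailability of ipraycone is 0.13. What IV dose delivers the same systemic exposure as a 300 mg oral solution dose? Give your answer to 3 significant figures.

D_iv = 39.0 mg

Systemic exposure from an extravascular dose = F × D_ev, so the equivalent IV dose is F × D_ev.
D_iv = F × D_ev = 0.13 × 300 = 39 mg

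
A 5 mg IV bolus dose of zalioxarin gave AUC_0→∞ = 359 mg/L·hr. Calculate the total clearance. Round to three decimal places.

CL = Dose_iv / AUC_0→∞
   = 5 / 359 = 0.0139276 L/hr

CL = 0.014 L/hr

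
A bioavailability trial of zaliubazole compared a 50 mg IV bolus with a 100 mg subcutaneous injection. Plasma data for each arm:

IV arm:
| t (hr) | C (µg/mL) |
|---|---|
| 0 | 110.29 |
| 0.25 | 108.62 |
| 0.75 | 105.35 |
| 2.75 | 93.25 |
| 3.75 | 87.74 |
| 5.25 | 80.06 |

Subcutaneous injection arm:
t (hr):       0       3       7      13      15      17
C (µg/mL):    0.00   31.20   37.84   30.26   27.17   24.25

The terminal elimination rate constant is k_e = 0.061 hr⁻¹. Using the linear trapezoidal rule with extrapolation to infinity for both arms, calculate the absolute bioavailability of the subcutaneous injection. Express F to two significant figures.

F = 0.25

Trapezoidal AUC_0→5.25 (IV):
  [0→0.25]: (110.29+108.62)/2 × 0.25 = 27.36375
  [0.25→0.75]: (108.62+105.35)/2 × 0.5 = 53.4925
  [0.75→2.75]: (105.35+93.25)/2 × 2 = 198.6
  [2.75→3.75]: (93.25+87.74)/2 × 1 = 90.495
  [3.75→5.25]: (87.74+80.06)/2 × 1.5 = 125.85
  Sum = 495.80125 µg/mL·hr
IV tail: 80.06/0.061 = 1312.459; AUC_iv,0→∞ = 495.80125 + 1312.459 = 1808.26025 µg/mL·hr
Trapezoidal AUC_0→17 (subcutaneous injection):
  [0→3]: (0.00+31.20)/2 × 3 = 46.8
  [3→7]: (31.20+37.84)/2 × 4 = 138.08
  [7→13]: (37.84+30.26)/2 × 6 = 204.3
  [13→15]: (30.26+27.17)/2 × 2 = 57.43
  [15→17]: (27.17+24.25)/2 × 2 = 51.42
  Sum = 498.03 µg/mL·hr
subcutaneous injection tail: 24.25/0.061 = 397.541; AUC_ev,0→∞ = 498.03 + 397.541 = 895.571 µg/mL·hr
F = (AUC_ev/D_ev)/(AUC_iv/D_iv) = (895.571/100)/(1808.26025/50) = 8.95571/36.165205 = 0.2476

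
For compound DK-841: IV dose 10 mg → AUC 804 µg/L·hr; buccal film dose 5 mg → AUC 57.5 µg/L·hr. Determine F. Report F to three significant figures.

F = 0.143

F = (AUC_ev / D_ev) / (AUC_iv / D_iv)
  = (57.5/5) / (804/10)
  = 11.5 / 80.4 = 0.1430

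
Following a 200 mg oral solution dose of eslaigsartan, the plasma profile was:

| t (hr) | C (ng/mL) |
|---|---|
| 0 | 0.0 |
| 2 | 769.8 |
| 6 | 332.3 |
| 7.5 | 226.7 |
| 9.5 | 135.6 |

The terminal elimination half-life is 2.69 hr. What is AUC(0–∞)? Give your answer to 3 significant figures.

Trapezoidal AUC_0→9.5:
  [0→2]: (0.0+769.8)/2 × 2 = 769.8
  [2→6]: (769.8+332.3)/2 × 4 = 2204.2
  [6→7.5]: (332.3+226.7)/2 × 1.5 = 419.25
  [7.5→9.5]: (226.7+135.6)/2 × 2 = 362.3
  Sum = 3755.55 ng/mL·hr
k_e = ln2 / t½ = 0.693147 / 2.69 = 0.2577 hr^-1
Extrapolated tail: C_last / k_e = 135.6 / 0.2577 = 526.193
AUC_0→∞ = 3755.55 + 526.193 = 4281.743 ng/mL·hr

AUC = 4280 ng/mL·hr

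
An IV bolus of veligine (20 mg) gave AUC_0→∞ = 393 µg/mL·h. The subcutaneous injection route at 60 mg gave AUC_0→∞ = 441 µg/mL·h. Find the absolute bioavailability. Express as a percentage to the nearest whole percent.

F = (AUC_ev / D_ev) / (AUC_iv / D_iv)
  = (441/60) / (393/20)
  = 7.35 / 19.65 = 0.3740
  = 37.40%

F = 37%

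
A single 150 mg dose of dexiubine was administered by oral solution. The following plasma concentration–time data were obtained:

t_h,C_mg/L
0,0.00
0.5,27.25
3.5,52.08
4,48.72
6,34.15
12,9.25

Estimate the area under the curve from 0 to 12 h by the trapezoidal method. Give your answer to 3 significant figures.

AUC = 364 mg/L·h

Trapezoidal AUC_0→12:
  [0→0.5]: (0.00+27.25)/2 × 0.5 = 6.8125
  [0.5→3.5]: (27.25+52.08)/2 × 3 = 118.995
  [3.5→4]: (52.08+48.72)/2 × 0.5 = 25.2
  [4→6]: (48.72+34.15)/2 × 2 = 82.87
  [6→12]: (34.15+9.25)/2 × 6 = 130.2
  Sum = 364.0775 mg/L·h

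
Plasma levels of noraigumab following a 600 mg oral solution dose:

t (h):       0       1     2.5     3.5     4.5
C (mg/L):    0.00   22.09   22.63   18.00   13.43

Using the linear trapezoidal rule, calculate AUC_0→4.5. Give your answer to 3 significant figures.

Trapezoidal AUC_0→4.5:
  [0→1]: (0.00+22.09)/2 × 1 = 11.045
  [1→2.5]: (22.09+22.63)/2 × 1.5 = 33.54
  [2.5→3.5]: (22.63+18.00)/2 × 1 = 20.315
  [3.5→4.5]: (18.00+13.43)/2 × 1 = 15.715
  Sum = 80.615 mg/L·h

AUC = 80.6 mg/L·h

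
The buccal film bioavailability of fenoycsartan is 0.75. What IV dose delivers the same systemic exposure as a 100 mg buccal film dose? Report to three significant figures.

Systemic exposure from an extravascular dose = F × D_ev, so the equivalent IV dose is F × D_ev.
D_iv = F × D_ev = 0.75 × 100 = 75 mg

D_iv = 75.0 mg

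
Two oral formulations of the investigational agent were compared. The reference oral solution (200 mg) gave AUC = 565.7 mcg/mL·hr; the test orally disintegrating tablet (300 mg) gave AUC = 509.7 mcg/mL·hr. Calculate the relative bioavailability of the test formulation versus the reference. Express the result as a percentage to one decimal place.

F_rel = 60.1%

F_rel = (AUC_test/D_test) / (AUC_ref/D_ref)
      = (509.7/300) / (565.7/200)
      = 1.699 / 2.8285 = 0.6007 = 60.07%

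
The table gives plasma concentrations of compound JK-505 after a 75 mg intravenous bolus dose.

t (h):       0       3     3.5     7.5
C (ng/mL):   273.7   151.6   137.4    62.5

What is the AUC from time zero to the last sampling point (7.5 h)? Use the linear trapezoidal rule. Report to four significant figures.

Trapezoidal AUC_0→7.5:
  [0→3]: (273.7+151.6)/2 × 3 = 637.95
  [3→3.5]: (151.6+137.4)/2 × 0.5 = 72.25
  [3.5→7.5]: (137.4+62.5)/2 × 4 = 399.8
  Sum = 1110.0 ng/mL·h

AUC = 1110 ng/mL·h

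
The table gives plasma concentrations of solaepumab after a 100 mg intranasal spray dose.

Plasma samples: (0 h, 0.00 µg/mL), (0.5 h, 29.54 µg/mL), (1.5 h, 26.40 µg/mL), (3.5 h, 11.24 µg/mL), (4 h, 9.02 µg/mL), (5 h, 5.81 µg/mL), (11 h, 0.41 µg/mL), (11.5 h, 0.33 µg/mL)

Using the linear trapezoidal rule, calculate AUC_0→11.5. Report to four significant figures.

Trapezoidal AUC_0→11.5:
  [0→0.5]: (0.00+29.54)/2 × 0.5 = 7.385
  [0.5→1.5]: (29.54+26.40)/2 × 1 = 27.97
  [1.5→3.5]: (26.40+11.24)/2 × 2 = 37.64
  [3.5→4]: (11.24+9.02)/2 × 0.5 = 5.065
  [4→5]: (9.02+5.81)/2 × 1 = 7.415
  [5→11]: (5.81+0.41)/2 × 6 = 18.66
  [11→11.5]: (0.41+0.33)/2 × 0.5 = 0.185
  Sum = 104.32 µg/mL·h

AUC = 104.3 µg/mL·h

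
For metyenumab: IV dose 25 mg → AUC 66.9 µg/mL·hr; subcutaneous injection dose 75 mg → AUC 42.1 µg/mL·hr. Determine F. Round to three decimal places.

F = (AUC_ev / D_ev) / (AUC_iv / D_iv)
  = (42.1/75) / (66.9/25)
  = 0.561333 / 2.676 = 0.2098

F = 0.210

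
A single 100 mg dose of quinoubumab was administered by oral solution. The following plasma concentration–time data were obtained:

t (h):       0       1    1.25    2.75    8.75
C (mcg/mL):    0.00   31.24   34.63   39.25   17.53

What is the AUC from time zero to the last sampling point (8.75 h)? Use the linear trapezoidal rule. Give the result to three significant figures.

Trapezoidal AUC_0→8.75:
  [0→1]: (0.00+31.24)/2 × 1 = 15.62
  [1→1.25]: (31.24+34.63)/2 × 0.25 = 8.23375
  [1.25→2.75]: (34.63+39.25)/2 × 1.5 = 55.41
  [2.75→8.75]: (39.25+17.53)/2 × 6 = 170.34
  Sum = 249.60375 mcg/mL·h

AUC = 250 mcg/mL·h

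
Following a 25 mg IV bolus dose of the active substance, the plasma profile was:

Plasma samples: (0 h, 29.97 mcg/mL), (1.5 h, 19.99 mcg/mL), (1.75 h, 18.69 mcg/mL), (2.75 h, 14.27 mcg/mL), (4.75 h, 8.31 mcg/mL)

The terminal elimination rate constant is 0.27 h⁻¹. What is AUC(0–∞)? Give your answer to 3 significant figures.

AUC = 112 mcg/mL·h

Trapezoidal AUC_0→4.75:
  [0→1.5]: (29.97+19.99)/2 × 1.5 = 37.47
  [1.5→1.75]: (19.99+18.69)/2 × 0.25 = 4.835
  [1.75→2.75]: (18.69+14.27)/2 × 1 = 16.48
  [2.75→4.75]: (14.27+8.31)/2 × 2 = 22.58
  Sum = 81.365 mcg/mL·h
Extrapolated tail: C_last / k_e = 8.31 / 0.27 = 30.778
AUC_0→∞ = 81.365 + 30.778 = 112.143 mcg/mL·h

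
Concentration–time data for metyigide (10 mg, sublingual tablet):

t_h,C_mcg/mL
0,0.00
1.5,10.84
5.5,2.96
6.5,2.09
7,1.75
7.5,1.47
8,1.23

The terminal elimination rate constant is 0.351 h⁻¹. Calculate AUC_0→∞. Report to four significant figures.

Trapezoidal AUC_0→8:
  [0→1.5]: (0.00+10.84)/2 × 1.5 = 8.13
  [1.5→5.5]: (10.84+2.96)/2 × 4 = 27.6
  [5.5→6.5]: (2.96+2.09)/2 × 1 = 2.525
  [6.5→7]: (2.09+1.75)/2 × 0.5 = 0.96
  [7→7.5]: (1.75+1.47)/2 × 0.5 = 0.805
  [7.5→8]: (1.47+1.23)/2 × 0.5 = 0.675
  Sum = 40.695 mcg/mL·h
Extrapolated tail: C_last / k_e = 1.23 / 0.351 = 3.504
AUC_0→∞ = 40.695 + 3.504 = 44.199 mcg/mL·h

AUC = 44.20 mcg/mL·h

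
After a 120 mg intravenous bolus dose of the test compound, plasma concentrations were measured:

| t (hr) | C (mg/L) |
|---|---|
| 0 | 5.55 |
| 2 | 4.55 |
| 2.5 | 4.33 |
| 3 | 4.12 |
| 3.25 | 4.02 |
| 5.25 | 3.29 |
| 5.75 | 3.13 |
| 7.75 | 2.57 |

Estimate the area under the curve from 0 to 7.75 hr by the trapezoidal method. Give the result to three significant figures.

AUC = 30.1 mg/L·hr

Trapezoidal AUC_0→7.75:
  [0→2]: (5.55+4.55)/2 × 2 = 10.1
  [2→2.5]: (4.55+4.33)/2 × 0.5 = 2.22
  [2.5→3]: (4.33+4.12)/2 × 0.5 = 2.1125
  [3→3.25]: (4.12+4.02)/2 × 0.25 = 1.0175
  [3.25→5.25]: (4.02+3.29)/2 × 2 = 7.31
  [5.25→5.75]: (3.29+3.13)/2 × 0.5 = 1.605
  [5.75→7.75]: (3.13+2.57)/2 × 2 = 5.7
  Sum = 30.065 mg/L·hr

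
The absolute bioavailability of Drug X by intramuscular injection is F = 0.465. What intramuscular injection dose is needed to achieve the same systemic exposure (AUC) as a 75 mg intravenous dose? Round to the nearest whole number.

For equal systemic exposure: F × D_ev = D_iv
D_ev = D_iv / F = 75 / 0.465 = 161.29 mg

D_intramuscular = 161 mg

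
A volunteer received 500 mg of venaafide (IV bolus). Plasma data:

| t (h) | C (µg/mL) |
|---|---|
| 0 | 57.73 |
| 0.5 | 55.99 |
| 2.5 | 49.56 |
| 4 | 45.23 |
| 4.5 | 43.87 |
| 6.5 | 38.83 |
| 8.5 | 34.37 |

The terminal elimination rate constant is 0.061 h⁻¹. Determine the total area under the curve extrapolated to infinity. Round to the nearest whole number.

AUC = 947 µg/mL·h

Trapezoidal AUC_0→8.5:
  [0→0.5]: (57.73+55.99)/2 × 0.5 = 28.43
  [0.5→2.5]: (55.99+49.56)/2 × 2 = 105.55
  [2.5→4]: (49.56+45.23)/2 × 1.5 = 71.0925
  [4→4.5]: (45.23+43.87)/2 × 0.5 = 22.275
  [4.5→6.5]: (43.87+38.83)/2 × 2 = 82.7
  [6.5→8.5]: (38.83+34.37)/2 × 2 = 73.2
  Sum = 383.2475 µg/mL·h
Extrapolated tail: C_last / k_e = 34.37 / 0.061 = 563.443
AUC_0→∞ = 383.2475 + 563.443 = 946.6905 µg/mL·h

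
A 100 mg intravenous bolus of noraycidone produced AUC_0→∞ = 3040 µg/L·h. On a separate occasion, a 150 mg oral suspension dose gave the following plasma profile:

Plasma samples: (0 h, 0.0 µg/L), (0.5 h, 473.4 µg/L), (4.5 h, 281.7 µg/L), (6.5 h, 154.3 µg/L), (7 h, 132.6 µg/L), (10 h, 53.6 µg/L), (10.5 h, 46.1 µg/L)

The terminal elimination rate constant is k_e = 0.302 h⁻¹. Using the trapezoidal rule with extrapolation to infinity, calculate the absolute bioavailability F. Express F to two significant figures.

F = 0.57

Trapezoidal AUC_0→10.5 (oral suspension):
  [0→0.5]: (0.0+473.4)/2 × 0.5 = 118.35
  [0.5→4.5]: (473.4+281.7)/2 × 4 = 1510.2
  [4.5→6.5]: (281.7+154.3)/2 × 2 = 436.0
  [6.5→7]: (154.3+132.6)/2 × 0.5 = 71.725
  [7→10]: (132.6+53.6)/2 × 3 = 279.3
  [10→10.5]: (53.6+46.1)/2 × 0.5 = 24.925
  Sum = 2440.5 µg/L·h
Tail: C_last/k_e = 46.1/0.302 = 152.649
AUC_0→∞ (oral suspension) = 2440.5 + 152.649 = 2593.149 µg/L·h
F = (AUC_ev/D_ev)/(AUC_iv/D_iv) = (2593.149/150)/(3040/100) = 17.28766/30.4 = 0.5687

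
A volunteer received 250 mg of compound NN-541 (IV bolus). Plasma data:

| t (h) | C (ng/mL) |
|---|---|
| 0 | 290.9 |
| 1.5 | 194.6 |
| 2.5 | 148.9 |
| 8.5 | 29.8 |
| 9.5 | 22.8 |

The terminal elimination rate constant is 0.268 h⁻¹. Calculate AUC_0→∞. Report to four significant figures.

AUC = 1183 ng/mL·h

Trapezoidal AUC_0→9.5:
  [0→1.5]: (290.9+194.6)/2 × 1.5 = 364.125
  [1.5→2.5]: (194.6+148.9)/2 × 1 = 171.75
  [2.5→8.5]: (148.9+29.8)/2 × 6 = 536.1
  [8.5→9.5]: (29.8+22.8)/2 × 1 = 26.3
  Sum = 1098.275 ng/mL·h
Extrapolated tail: C_last / k_e = 22.8 / 0.268 = 85.075
AUC_0→∞ = 1098.275 + 85.075 = 1183.35 ng/mL·h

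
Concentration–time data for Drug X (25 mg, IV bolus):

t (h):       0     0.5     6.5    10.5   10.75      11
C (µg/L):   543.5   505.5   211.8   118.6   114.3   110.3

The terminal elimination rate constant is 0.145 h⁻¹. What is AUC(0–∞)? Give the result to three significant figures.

Trapezoidal AUC_0→11:
  [0→0.5]: (543.5+505.5)/2 × 0.5 = 262.25
  [0.5→6.5]: (505.5+211.8)/2 × 6 = 2151.9
  [6.5→10.5]: (211.8+118.6)/2 × 4 = 660.8
  [10.5→10.75]: (118.6+114.3)/2 × 0.25 = 29.1125
  [10.75→11]: (114.3+110.3)/2 × 0.25 = 28.075
  Sum = 3132.1375 µg/L·h
Extrapolated tail: C_last / k_e = 110.3 / 0.145 = 760.690
AUC_0→∞ = 3132.1375 + 760.690 = 3892.8275 µg/L·h

AUC = 3890 µg/L·h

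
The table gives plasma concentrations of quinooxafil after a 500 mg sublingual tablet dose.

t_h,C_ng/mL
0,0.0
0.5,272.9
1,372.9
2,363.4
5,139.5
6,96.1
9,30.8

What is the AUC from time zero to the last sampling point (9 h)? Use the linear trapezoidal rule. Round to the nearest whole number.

Trapezoidal AUC_0→9:
  [0→0.5]: (0.0+272.9)/2 × 0.5 = 68.225
  [0.5→1]: (272.9+372.9)/2 × 0.5 = 161.45
  [1→2]: (372.9+363.4)/2 × 1 = 368.15
  [2→5]: (363.4+139.5)/2 × 3 = 754.35
  [5→6]: (139.5+96.1)/2 × 1 = 117.8
  [6→9]: (96.1+30.8)/2 × 3 = 190.35
  Sum = 1660.325 ng/mL·h

AUC = 1660 ng/mL·h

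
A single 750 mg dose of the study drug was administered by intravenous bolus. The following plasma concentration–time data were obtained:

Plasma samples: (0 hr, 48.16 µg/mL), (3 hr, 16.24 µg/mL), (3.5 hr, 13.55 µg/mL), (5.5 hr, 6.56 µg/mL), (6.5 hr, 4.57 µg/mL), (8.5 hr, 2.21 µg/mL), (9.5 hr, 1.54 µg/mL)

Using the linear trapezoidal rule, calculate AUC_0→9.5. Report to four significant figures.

AUC = 138.4 µg/mL·hr

Trapezoidal AUC_0→9.5:
  [0→3]: (48.16+16.24)/2 × 3 = 96.6
  [3→3.5]: (16.24+13.55)/2 × 0.5 = 7.4475
  [3.5→5.5]: (13.55+6.56)/2 × 2 = 20.11
  [5.5→6.5]: (6.56+4.57)/2 × 1 = 5.565
  [6.5→8.5]: (4.57+2.21)/2 × 2 = 6.78
  [8.5→9.5]: (2.21+1.54)/2 × 1 = 1.875
  Sum = 138.3775 µg/mL·hr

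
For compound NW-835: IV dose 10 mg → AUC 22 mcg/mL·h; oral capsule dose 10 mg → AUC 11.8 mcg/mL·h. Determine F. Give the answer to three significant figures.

F = 0.536

F = (AUC_ev / D_ev) / (AUC_iv / D_iv)
  = (11.8/10) / (22/10)
  = 1.18 / 2.2 = 0.5364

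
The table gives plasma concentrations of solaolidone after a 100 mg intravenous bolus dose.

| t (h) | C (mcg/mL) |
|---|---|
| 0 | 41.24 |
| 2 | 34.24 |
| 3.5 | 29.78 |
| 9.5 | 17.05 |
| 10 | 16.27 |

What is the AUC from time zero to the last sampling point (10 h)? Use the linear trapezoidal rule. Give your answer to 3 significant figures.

AUC = 272 mcg/mL·h

Trapezoidal AUC_0→10:
  [0→2]: (41.24+34.24)/2 × 2 = 75.48
  [2→3.5]: (34.24+29.78)/2 × 1.5 = 48.015
  [3.5→9.5]: (29.78+17.05)/2 × 6 = 140.49
  [9.5→10]: (17.05+16.27)/2 × 0.5 = 8.33
  Sum = 272.315 mcg/mL·h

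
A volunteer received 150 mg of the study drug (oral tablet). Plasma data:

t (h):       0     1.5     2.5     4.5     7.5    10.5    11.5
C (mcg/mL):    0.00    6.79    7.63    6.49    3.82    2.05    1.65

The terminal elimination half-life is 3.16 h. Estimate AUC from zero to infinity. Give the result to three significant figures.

AUC = 60.1 mcg/mL·h

Trapezoidal AUC_0→11.5:
  [0→1.5]: (0.00+6.79)/2 × 1.5 = 5.0925
  [1.5→2.5]: (6.79+7.63)/2 × 1 = 7.21
  [2.5→4.5]: (7.63+6.49)/2 × 2 = 14.12
  [4.5→7.5]: (6.49+3.82)/2 × 3 = 15.465
  [7.5→10.5]: (3.82+2.05)/2 × 3 = 8.805
  [10.5→11.5]: (2.05+1.65)/2 × 1 = 1.85
  Sum = 52.5425 mcg/mL·h
k_e = ln2 / t½ = 0.693147 / 3.16 = 0.2194 h^-1
Extrapolated tail: C_last / k_e = 1.65 / 0.2194 = 7.521
AUC_0→∞ = 52.5425 + 7.521 = 60.0635 mcg/mL·h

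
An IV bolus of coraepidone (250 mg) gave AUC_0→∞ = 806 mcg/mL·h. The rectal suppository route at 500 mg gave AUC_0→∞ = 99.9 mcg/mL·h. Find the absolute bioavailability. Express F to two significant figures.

F = 0.062

F = (AUC_ev / D_ev) / (AUC_iv / D_iv)
  = (99.9/500) / (806/250)
  = 0.1998 / 3.224 = 0.0620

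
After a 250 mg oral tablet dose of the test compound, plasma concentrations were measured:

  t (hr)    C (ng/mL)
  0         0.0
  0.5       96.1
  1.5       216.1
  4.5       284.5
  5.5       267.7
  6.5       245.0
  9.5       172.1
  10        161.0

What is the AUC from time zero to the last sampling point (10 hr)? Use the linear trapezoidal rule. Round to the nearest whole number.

Trapezoidal AUC_0→10:
  [0→0.5]: (0.0+96.1)/2 × 0.5 = 24.025
  [0.5→1.5]: (96.1+216.1)/2 × 1 = 156.1
  [1.5→4.5]: (216.1+284.5)/2 × 3 = 750.9
  [4.5→5.5]: (284.5+267.7)/2 × 1 = 276.1
  [5.5→6.5]: (267.7+245.0)/2 × 1 = 256.35
  [6.5→9.5]: (245.0+172.1)/2 × 3 = 625.65
  [9.5→10]: (172.1+161.0)/2 × 0.5 = 83.275
  Sum = 2172.4 ng/mL·hr

AUC = 2172 ng/mL·hr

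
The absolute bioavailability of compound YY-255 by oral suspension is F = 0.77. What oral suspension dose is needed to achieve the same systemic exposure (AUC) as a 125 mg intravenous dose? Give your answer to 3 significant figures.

For equal systemic exposure: F × D_ev = D_iv
D_ev = D_iv / F = 125 / 0.77 = 162.338 mg

D_oral = 162 mg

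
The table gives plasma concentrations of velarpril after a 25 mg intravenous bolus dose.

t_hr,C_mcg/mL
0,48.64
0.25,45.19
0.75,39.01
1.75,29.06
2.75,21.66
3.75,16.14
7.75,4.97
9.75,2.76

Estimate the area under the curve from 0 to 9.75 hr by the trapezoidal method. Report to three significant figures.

Trapezoidal AUC_0→9.75:
  [0→0.25]: (48.64+45.19)/2 × 0.25 = 11.72875
  [0.25→0.75]: (45.19+39.01)/2 × 0.5 = 21.05
  [0.75→1.75]: (39.01+29.06)/2 × 1 = 34.035
  [1.75→2.75]: (29.06+21.66)/2 × 1 = 25.36
  [2.75→3.75]: (21.66+16.14)/2 × 1 = 18.9
  [3.75→7.75]: (16.14+4.97)/2 × 4 = 42.22
  [7.75→9.75]: (4.97+2.76)/2 × 2 = 7.73
  Sum = 161.02375 mcg/mL·hr

AUC = 161 mcg/mL·hr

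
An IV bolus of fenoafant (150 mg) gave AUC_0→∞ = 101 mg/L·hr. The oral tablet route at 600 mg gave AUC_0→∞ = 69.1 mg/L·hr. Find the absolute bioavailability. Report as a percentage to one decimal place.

F = (AUC_ev / D_ev) / (AUC_iv / D_iv)
  = (69.1/600) / (101/150)
  = 0.115167 / 0.673333 = 0.1710
  = 17.10%

F = 17.1%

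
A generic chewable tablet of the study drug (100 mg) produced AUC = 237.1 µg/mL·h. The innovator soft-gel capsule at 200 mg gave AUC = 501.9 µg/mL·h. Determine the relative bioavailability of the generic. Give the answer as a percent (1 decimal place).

F_rel = 94.5%

F_rel = (AUC_test/D_test) / (AUC_ref/D_ref)
      = (237.1/100) / (501.9/200)
      = 2.371 / 2.5095 = 0.9448 = 94.48%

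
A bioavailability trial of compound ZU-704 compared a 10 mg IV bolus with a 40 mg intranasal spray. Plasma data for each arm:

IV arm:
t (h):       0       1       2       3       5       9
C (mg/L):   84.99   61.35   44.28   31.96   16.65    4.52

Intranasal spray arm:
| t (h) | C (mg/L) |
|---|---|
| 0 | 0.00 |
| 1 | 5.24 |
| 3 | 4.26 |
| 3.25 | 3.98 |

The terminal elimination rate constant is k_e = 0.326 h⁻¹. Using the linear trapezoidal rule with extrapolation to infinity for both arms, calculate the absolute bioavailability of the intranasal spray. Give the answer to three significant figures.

F = 0.0236

Trapezoidal AUC_0→9 (IV):
  [0→1]: (84.99+61.35)/2 × 1 = 73.17
  [1→2]: (61.35+44.28)/2 × 1 = 52.815
  [2→3]: (44.28+31.96)/2 × 1 = 38.12
  [3→5]: (31.96+16.65)/2 × 2 = 48.61
  [5→9]: (16.65+4.52)/2 × 4 = 42.34
  Sum = 255.055 mg/L·h
IV tail: 4.52/0.326 = 13.865; AUC_iv,0→∞ = 255.055 + 13.865 = 268.92 mg/L·h
Trapezoidal AUC_0→3.25 (intranasal spray):
  [0→1]: (0.00+5.24)/2 × 1 = 2.62
  [1→3]: (5.24+4.26)/2 × 2 = 9.5
  [3→3.25]: (4.26+3.98)/2 × 0.25 = 1.03
  Sum = 13.15 mg/L·h
intranasal spray tail: 3.98/0.326 = 12.209; AUC_ev,0→∞ = 13.15 + 12.209 = 25.359 mg/L·h
F = (AUC_ev/D_ev)/(AUC_iv/D_iv) = (25.359/40)/(268.92/10) = 0.633975/26.892 = 0.0236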